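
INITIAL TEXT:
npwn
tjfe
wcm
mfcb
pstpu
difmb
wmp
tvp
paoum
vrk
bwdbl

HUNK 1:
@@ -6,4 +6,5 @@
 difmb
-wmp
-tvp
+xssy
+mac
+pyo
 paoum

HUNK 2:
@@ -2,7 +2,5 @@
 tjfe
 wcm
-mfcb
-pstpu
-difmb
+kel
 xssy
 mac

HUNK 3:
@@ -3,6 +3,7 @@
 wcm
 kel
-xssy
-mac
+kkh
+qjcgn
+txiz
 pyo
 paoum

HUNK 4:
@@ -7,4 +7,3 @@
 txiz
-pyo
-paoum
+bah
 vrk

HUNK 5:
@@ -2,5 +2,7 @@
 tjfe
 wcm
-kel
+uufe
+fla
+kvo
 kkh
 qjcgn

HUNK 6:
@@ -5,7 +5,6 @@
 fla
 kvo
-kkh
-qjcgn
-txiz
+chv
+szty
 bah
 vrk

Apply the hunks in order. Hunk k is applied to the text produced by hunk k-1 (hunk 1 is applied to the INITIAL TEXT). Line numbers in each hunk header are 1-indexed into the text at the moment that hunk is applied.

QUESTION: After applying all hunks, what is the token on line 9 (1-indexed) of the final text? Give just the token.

Hunk 1: at line 6 remove [wmp,tvp] add [xssy,mac,pyo] -> 12 lines: npwn tjfe wcm mfcb pstpu difmb xssy mac pyo paoum vrk bwdbl
Hunk 2: at line 2 remove [mfcb,pstpu,difmb] add [kel] -> 10 lines: npwn tjfe wcm kel xssy mac pyo paoum vrk bwdbl
Hunk 3: at line 3 remove [xssy,mac] add [kkh,qjcgn,txiz] -> 11 lines: npwn tjfe wcm kel kkh qjcgn txiz pyo paoum vrk bwdbl
Hunk 4: at line 7 remove [pyo,paoum] add [bah] -> 10 lines: npwn tjfe wcm kel kkh qjcgn txiz bah vrk bwdbl
Hunk 5: at line 2 remove [kel] add [uufe,fla,kvo] -> 12 lines: npwn tjfe wcm uufe fla kvo kkh qjcgn txiz bah vrk bwdbl
Hunk 6: at line 5 remove [kkh,qjcgn,txiz] add [chv,szty] -> 11 lines: npwn tjfe wcm uufe fla kvo chv szty bah vrk bwdbl
Final line 9: bah

Answer: bah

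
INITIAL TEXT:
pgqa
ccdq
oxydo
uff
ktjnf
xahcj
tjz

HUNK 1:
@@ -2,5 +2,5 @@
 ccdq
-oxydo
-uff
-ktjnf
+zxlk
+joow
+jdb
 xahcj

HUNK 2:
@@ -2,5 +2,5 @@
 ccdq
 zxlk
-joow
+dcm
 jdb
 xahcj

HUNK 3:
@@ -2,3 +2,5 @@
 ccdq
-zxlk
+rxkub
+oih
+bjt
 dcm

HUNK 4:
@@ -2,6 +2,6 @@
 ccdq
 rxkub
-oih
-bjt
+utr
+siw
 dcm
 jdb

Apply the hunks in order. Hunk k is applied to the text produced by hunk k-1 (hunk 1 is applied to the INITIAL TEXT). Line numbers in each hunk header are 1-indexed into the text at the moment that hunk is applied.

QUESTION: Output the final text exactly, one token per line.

Answer: pgqa
ccdq
rxkub
utr
siw
dcm
jdb
xahcj
tjz

Derivation:
Hunk 1: at line 2 remove [oxydo,uff,ktjnf] add [zxlk,joow,jdb] -> 7 lines: pgqa ccdq zxlk joow jdb xahcj tjz
Hunk 2: at line 2 remove [joow] add [dcm] -> 7 lines: pgqa ccdq zxlk dcm jdb xahcj tjz
Hunk 3: at line 2 remove [zxlk] add [rxkub,oih,bjt] -> 9 lines: pgqa ccdq rxkub oih bjt dcm jdb xahcj tjz
Hunk 4: at line 2 remove [oih,bjt] add [utr,siw] -> 9 lines: pgqa ccdq rxkub utr siw dcm jdb xahcj tjz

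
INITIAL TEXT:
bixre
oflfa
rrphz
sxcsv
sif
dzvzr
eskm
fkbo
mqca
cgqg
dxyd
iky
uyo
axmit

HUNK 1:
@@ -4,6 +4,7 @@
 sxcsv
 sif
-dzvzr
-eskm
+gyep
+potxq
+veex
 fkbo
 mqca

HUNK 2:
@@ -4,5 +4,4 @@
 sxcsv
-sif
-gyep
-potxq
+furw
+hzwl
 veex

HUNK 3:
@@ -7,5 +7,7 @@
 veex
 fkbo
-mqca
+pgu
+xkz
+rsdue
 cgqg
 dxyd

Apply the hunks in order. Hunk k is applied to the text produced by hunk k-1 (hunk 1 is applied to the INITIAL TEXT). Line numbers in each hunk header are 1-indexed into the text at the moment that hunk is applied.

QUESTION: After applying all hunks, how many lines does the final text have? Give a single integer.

Answer: 16

Derivation:
Hunk 1: at line 4 remove [dzvzr,eskm] add [gyep,potxq,veex] -> 15 lines: bixre oflfa rrphz sxcsv sif gyep potxq veex fkbo mqca cgqg dxyd iky uyo axmit
Hunk 2: at line 4 remove [sif,gyep,potxq] add [furw,hzwl] -> 14 lines: bixre oflfa rrphz sxcsv furw hzwl veex fkbo mqca cgqg dxyd iky uyo axmit
Hunk 3: at line 7 remove [mqca] add [pgu,xkz,rsdue] -> 16 lines: bixre oflfa rrphz sxcsv furw hzwl veex fkbo pgu xkz rsdue cgqg dxyd iky uyo axmit
Final line count: 16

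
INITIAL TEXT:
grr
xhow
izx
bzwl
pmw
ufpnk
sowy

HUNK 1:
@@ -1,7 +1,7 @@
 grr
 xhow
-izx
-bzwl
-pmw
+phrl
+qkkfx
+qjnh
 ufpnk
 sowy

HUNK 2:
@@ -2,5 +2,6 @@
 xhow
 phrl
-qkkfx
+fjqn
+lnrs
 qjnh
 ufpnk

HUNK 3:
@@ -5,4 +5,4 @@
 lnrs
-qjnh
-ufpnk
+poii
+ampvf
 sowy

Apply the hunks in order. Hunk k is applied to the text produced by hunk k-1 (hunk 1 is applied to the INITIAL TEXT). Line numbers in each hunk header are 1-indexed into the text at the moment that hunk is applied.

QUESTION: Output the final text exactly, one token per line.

Answer: grr
xhow
phrl
fjqn
lnrs
poii
ampvf
sowy

Derivation:
Hunk 1: at line 1 remove [izx,bzwl,pmw] add [phrl,qkkfx,qjnh] -> 7 lines: grr xhow phrl qkkfx qjnh ufpnk sowy
Hunk 2: at line 2 remove [qkkfx] add [fjqn,lnrs] -> 8 lines: grr xhow phrl fjqn lnrs qjnh ufpnk sowy
Hunk 3: at line 5 remove [qjnh,ufpnk] add [poii,ampvf] -> 8 lines: grr xhow phrl fjqn lnrs poii ampvf sowy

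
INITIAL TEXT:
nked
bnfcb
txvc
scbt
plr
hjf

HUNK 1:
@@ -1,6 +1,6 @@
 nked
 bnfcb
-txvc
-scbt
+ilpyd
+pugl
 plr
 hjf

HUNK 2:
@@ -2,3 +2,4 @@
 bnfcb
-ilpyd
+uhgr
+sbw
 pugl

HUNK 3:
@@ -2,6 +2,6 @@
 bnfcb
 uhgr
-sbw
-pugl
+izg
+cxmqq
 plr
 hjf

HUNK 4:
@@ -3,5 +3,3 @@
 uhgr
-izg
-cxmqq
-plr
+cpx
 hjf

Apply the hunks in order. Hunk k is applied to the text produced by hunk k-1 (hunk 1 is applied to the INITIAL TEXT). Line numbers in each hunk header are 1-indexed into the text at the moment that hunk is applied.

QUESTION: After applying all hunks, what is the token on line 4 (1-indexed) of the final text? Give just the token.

Answer: cpx

Derivation:
Hunk 1: at line 1 remove [txvc,scbt] add [ilpyd,pugl] -> 6 lines: nked bnfcb ilpyd pugl plr hjf
Hunk 2: at line 2 remove [ilpyd] add [uhgr,sbw] -> 7 lines: nked bnfcb uhgr sbw pugl plr hjf
Hunk 3: at line 2 remove [sbw,pugl] add [izg,cxmqq] -> 7 lines: nked bnfcb uhgr izg cxmqq plr hjf
Hunk 4: at line 3 remove [izg,cxmqq,plr] add [cpx] -> 5 lines: nked bnfcb uhgr cpx hjf
Final line 4: cpx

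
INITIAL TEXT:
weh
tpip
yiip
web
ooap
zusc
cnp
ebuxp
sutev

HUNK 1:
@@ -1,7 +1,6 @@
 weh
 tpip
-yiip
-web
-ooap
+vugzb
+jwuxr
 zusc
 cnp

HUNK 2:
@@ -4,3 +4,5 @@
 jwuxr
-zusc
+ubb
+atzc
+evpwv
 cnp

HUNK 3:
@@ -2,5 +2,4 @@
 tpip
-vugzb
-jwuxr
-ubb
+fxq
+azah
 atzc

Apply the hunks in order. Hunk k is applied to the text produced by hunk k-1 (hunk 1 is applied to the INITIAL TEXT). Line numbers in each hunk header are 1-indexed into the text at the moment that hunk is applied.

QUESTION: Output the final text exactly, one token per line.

Hunk 1: at line 1 remove [yiip,web,ooap] add [vugzb,jwuxr] -> 8 lines: weh tpip vugzb jwuxr zusc cnp ebuxp sutev
Hunk 2: at line 4 remove [zusc] add [ubb,atzc,evpwv] -> 10 lines: weh tpip vugzb jwuxr ubb atzc evpwv cnp ebuxp sutev
Hunk 3: at line 2 remove [vugzb,jwuxr,ubb] add [fxq,azah] -> 9 lines: weh tpip fxq azah atzc evpwv cnp ebuxp sutev

Answer: weh
tpip
fxq
azah
atzc
evpwv
cnp
ebuxp
sutev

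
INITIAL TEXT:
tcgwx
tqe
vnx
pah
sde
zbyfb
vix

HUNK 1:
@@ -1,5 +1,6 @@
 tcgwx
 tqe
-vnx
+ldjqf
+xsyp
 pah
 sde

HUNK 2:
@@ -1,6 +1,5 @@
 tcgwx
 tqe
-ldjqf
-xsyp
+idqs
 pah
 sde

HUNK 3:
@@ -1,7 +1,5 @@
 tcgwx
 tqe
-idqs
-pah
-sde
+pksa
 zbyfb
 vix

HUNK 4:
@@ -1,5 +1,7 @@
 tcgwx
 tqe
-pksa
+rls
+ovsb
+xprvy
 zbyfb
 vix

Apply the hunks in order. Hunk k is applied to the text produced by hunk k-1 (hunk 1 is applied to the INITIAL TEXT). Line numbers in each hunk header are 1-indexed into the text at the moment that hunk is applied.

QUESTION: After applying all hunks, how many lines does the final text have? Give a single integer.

Hunk 1: at line 1 remove [vnx] add [ldjqf,xsyp] -> 8 lines: tcgwx tqe ldjqf xsyp pah sde zbyfb vix
Hunk 2: at line 1 remove [ldjqf,xsyp] add [idqs] -> 7 lines: tcgwx tqe idqs pah sde zbyfb vix
Hunk 3: at line 1 remove [idqs,pah,sde] add [pksa] -> 5 lines: tcgwx tqe pksa zbyfb vix
Hunk 4: at line 1 remove [pksa] add [rls,ovsb,xprvy] -> 7 lines: tcgwx tqe rls ovsb xprvy zbyfb vix
Final line count: 7

Answer: 7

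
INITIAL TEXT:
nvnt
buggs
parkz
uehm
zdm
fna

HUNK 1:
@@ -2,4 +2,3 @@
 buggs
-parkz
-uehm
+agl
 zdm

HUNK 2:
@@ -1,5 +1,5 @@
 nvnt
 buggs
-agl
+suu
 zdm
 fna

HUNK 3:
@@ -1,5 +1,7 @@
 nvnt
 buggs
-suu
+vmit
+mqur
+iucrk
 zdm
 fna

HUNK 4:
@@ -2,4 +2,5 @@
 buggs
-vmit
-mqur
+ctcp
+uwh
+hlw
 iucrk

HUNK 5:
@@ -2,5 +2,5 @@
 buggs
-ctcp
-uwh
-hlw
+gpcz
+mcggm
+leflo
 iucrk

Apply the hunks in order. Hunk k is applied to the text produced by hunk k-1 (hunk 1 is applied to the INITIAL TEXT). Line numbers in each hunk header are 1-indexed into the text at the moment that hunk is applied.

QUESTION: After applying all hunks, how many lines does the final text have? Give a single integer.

Answer: 8

Derivation:
Hunk 1: at line 2 remove [parkz,uehm] add [agl] -> 5 lines: nvnt buggs agl zdm fna
Hunk 2: at line 1 remove [agl] add [suu] -> 5 lines: nvnt buggs suu zdm fna
Hunk 3: at line 1 remove [suu] add [vmit,mqur,iucrk] -> 7 lines: nvnt buggs vmit mqur iucrk zdm fna
Hunk 4: at line 2 remove [vmit,mqur] add [ctcp,uwh,hlw] -> 8 lines: nvnt buggs ctcp uwh hlw iucrk zdm fna
Hunk 5: at line 2 remove [ctcp,uwh,hlw] add [gpcz,mcggm,leflo] -> 8 lines: nvnt buggs gpcz mcggm leflo iucrk zdm fna
Final line count: 8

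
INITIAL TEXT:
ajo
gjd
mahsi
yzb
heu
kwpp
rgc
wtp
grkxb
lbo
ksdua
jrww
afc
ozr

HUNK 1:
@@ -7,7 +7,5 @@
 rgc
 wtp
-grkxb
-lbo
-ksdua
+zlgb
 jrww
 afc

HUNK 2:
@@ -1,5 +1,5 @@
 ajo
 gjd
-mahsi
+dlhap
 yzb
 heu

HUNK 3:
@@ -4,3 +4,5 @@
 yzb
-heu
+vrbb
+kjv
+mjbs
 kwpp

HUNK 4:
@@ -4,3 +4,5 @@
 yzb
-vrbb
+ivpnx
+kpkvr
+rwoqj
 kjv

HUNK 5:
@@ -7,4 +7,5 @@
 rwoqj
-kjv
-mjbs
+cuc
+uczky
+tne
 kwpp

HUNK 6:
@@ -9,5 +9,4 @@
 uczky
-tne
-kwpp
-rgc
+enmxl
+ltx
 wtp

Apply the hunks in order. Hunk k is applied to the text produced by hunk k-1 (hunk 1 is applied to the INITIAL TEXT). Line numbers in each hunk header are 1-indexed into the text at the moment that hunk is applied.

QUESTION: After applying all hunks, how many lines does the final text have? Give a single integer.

Answer: 16

Derivation:
Hunk 1: at line 7 remove [grkxb,lbo,ksdua] add [zlgb] -> 12 lines: ajo gjd mahsi yzb heu kwpp rgc wtp zlgb jrww afc ozr
Hunk 2: at line 1 remove [mahsi] add [dlhap] -> 12 lines: ajo gjd dlhap yzb heu kwpp rgc wtp zlgb jrww afc ozr
Hunk 3: at line 4 remove [heu] add [vrbb,kjv,mjbs] -> 14 lines: ajo gjd dlhap yzb vrbb kjv mjbs kwpp rgc wtp zlgb jrww afc ozr
Hunk 4: at line 4 remove [vrbb] add [ivpnx,kpkvr,rwoqj] -> 16 lines: ajo gjd dlhap yzb ivpnx kpkvr rwoqj kjv mjbs kwpp rgc wtp zlgb jrww afc ozr
Hunk 5: at line 7 remove [kjv,mjbs] add [cuc,uczky,tne] -> 17 lines: ajo gjd dlhap yzb ivpnx kpkvr rwoqj cuc uczky tne kwpp rgc wtp zlgb jrww afc ozr
Hunk 6: at line 9 remove [tne,kwpp,rgc] add [enmxl,ltx] -> 16 lines: ajo gjd dlhap yzb ivpnx kpkvr rwoqj cuc uczky enmxl ltx wtp zlgb jrww afc ozr
Final line count: 16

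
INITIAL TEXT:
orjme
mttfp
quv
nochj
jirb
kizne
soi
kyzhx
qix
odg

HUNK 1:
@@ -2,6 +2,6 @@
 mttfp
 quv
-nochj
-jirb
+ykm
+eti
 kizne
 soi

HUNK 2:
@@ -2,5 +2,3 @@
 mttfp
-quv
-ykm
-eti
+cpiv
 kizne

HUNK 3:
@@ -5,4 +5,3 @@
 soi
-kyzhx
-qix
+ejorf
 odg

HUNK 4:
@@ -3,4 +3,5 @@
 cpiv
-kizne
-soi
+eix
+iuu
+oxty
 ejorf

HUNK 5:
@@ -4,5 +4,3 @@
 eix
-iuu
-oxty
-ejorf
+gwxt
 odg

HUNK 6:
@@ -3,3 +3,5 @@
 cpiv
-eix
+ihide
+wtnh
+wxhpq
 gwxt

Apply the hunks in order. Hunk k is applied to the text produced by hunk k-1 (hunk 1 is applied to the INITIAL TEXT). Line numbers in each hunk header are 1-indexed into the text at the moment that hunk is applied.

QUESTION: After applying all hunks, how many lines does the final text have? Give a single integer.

Hunk 1: at line 2 remove [nochj,jirb] add [ykm,eti] -> 10 lines: orjme mttfp quv ykm eti kizne soi kyzhx qix odg
Hunk 2: at line 2 remove [quv,ykm,eti] add [cpiv] -> 8 lines: orjme mttfp cpiv kizne soi kyzhx qix odg
Hunk 3: at line 5 remove [kyzhx,qix] add [ejorf] -> 7 lines: orjme mttfp cpiv kizne soi ejorf odg
Hunk 4: at line 3 remove [kizne,soi] add [eix,iuu,oxty] -> 8 lines: orjme mttfp cpiv eix iuu oxty ejorf odg
Hunk 5: at line 4 remove [iuu,oxty,ejorf] add [gwxt] -> 6 lines: orjme mttfp cpiv eix gwxt odg
Hunk 6: at line 3 remove [eix] add [ihide,wtnh,wxhpq] -> 8 lines: orjme mttfp cpiv ihide wtnh wxhpq gwxt odg
Final line count: 8

Answer: 8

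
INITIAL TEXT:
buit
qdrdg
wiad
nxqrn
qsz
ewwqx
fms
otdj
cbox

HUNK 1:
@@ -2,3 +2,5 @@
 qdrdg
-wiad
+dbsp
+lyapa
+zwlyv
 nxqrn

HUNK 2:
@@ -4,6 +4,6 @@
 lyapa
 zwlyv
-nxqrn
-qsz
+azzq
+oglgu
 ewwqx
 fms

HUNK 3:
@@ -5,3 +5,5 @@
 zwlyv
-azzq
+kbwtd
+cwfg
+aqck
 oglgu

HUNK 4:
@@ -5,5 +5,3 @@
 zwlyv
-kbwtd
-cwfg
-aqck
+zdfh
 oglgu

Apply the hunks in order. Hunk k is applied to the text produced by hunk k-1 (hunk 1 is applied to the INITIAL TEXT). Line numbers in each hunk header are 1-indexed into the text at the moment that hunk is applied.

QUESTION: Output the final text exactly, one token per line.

Answer: buit
qdrdg
dbsp
lyapa
zwlyv
zdfh
oglgu
ewwqx
fms
otdj
cbox

Derivation:
Hunk 1: at line 2 remove [wiad] add [dbsp,lyapa,zwlyv] -> 11 lines: buit qdrdg dbsp lyapa zwlyv nxqrn qsz ewwqx fms otdj cbox
Hunk 2: at line 4 remove [nxqrn,qsz] add [azzq,oglgu] -> 11 lines: buit qdrdg dbsp lyapa zwlyv azzq oglgu ewwqx fms otdj cbox
Hunk 3: at line 5 remove [azzq] add [kbwtd,cwfg,aqck] -> 13 lines: buit qdrdg dbsp lyapa zwlyv kbwtd cwfg aqck oglgu ewwqx fms otdj cbox
Hunk 4: at line 5 remove [kbwtd,cwfg,aqck] add [zdfh] -> 11 lines: buit qdrdg dbsp lyapa zwlyv zdfh oglgu ewwqx fms otdj cbox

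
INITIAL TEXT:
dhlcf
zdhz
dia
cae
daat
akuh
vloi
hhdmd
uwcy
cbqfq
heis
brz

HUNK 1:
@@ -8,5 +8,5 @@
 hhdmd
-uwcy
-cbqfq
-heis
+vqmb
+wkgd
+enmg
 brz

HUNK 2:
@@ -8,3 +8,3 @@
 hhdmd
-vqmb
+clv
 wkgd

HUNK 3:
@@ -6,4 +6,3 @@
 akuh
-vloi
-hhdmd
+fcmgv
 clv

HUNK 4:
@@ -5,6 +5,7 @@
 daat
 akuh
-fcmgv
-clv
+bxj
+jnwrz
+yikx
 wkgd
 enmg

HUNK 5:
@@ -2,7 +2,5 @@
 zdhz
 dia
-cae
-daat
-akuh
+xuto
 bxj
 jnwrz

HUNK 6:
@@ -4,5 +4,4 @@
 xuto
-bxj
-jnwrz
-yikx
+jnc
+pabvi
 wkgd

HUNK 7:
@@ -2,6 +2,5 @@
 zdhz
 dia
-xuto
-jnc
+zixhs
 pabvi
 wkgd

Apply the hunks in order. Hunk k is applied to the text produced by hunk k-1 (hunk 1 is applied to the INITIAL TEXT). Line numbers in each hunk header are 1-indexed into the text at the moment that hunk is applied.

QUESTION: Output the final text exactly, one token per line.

Answer: dhlcf
zdhz
dia
zixhs
pabvi
wkgd
enmg
brz

Derivation:
Hunk 1: at line 8 remove [uwcy,cbqfq,heis] add [vqmb,wkgd,enmg] -> 12 lines: dhlcf zdhz dia cae daat akuh vloi hhdmd vqmb wkgd enmg brz
Hunk 2: at line 8 remove [vqmb] add [clv] -> 12 lines: dhlcf zdhz dia cae daat akuh vloi hhdmd clv wkgd enmg brz
Hunk 3: at line 6 remove [vloi,hhdmd] add [fcmgv] -> 11 lines: dhlcf zdhz dia cae daat akuh fcmgv clv wkgd enmg brz
Hunk 4: at line 5 remove [fcmgv,clv] add [bxj,jnwrz,yikx] -> 12 lines: dhlcf zdhz dia cae daat akuh bxj jnwrz yikx wkgd enmg brz
Hunk 5: at line 2 remove [cae,daat,akuh] add [xuto] -> 10 lines: dhlcf zdhz dia xuto bxj jnwrz yikx wkgd enmg brz
Hunk 6: at line 4 remove [bxj,jnwrz,yikx] add [jnc,pabvi] -> 9 lines: dhlcf zdhz dia xuto jnc pabvi wkgd enmg brz
Hunk 7: at line 2 remove [xuto,jnc] add [zixhs] -> 8 lines: dhlcf zdhz dia zixhs pabvi wkgd enmg brz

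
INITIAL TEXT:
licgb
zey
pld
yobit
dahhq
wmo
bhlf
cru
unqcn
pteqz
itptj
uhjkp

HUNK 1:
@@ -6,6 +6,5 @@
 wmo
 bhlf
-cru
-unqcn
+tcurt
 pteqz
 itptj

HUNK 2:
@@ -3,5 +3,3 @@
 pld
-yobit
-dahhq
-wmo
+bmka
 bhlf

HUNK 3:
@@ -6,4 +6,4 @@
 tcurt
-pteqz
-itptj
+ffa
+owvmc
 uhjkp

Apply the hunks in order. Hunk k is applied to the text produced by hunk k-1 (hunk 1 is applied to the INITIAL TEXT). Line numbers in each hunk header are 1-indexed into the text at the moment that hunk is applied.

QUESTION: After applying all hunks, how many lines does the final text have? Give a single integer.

Hunk 1: at line 6 remove [cru,unqcn] add [tcurt] -> 11 lines: licgb zey pld yobit dahhq wmo bhlf tcurt pteqz itptj uhjkp
Hunk 2: at line 3 remove [yobit,dahhq,wmo] add [bmka] -> 9 lines: licgb zey pld bmka bhlf tcurt pteqz itptj uhjkp
Hunk 3: at line 6 remove [pteqz,itptj] add [ffa,owvmc] -> 9 lines: licgb zey pld bmka bhlf tcurt ffa owvmc uhjkp
Final line count: 9

Answer: 9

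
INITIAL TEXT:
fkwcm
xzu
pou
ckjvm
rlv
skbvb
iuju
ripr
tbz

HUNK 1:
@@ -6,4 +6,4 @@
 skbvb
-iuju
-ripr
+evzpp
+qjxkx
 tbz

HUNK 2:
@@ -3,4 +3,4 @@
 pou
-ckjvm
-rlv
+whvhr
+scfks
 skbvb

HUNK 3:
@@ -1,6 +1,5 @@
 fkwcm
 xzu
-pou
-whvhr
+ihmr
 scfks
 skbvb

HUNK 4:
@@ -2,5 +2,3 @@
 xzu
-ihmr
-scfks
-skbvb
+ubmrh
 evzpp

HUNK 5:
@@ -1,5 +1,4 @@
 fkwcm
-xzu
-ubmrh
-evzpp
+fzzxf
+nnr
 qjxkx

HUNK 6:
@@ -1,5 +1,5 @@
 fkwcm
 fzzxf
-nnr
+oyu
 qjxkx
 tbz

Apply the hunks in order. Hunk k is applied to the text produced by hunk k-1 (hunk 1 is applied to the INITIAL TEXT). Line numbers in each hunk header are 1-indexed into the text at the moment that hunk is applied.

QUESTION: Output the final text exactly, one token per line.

Answer: fkwcm
fzzxf
oyu
qjxkx
tbz

Derivation:
Hunk 1: at line 6 remove [iuju,ripr] add [evzpp,qjxkx] -> 9 lines: fkwcm xzu pou ckjvm rlv skbvb evzpp qjxkx tbz
Hunk 2: at line 3 remove [ckjvm,rlv] add [whvhr,scfks] -> 9 lines: fkwcm xzu pou whvhr scfks skbvb evzpp qjxkx tbz
Hunk 3: at line 1 remove [pou,whvhr] add [ihmr] -> 8 lines: fkwcm xzu ihmr scfks skbvb evzpp qjxkx tbz
Hunk 4: at line 2 remove [ihmr,scfks,skbvb] add [ubmrh] -> 6 lines: fkwcm xzu ubmrh evzpp qjxkx tbz
Hunk 5: at line 1 remove [xzu,ubmrh,evzpp] add [fzzxf,nnr] -> 5 lines: fkwcm fzzxf nnr qjxkx tbz
Hunk 6: at line 1 remove [nnr] add [oyu] -> 5 lines: fkwcm fzzxf oyu qjxkx tbz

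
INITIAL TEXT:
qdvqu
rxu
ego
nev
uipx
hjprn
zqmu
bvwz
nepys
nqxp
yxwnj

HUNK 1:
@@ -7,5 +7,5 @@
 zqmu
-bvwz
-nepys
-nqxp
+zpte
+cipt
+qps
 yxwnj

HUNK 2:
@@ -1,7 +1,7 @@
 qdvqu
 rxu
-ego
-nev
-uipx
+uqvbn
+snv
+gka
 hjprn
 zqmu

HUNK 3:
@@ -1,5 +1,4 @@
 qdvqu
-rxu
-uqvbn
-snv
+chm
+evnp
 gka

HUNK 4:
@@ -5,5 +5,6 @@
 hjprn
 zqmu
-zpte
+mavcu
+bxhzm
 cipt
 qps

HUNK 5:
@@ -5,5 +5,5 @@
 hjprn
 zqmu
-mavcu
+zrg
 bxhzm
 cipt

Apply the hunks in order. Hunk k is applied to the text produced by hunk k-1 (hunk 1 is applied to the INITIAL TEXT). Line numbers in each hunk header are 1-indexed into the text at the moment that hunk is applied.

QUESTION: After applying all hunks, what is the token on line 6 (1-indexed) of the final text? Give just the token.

Hunk 1: at line 7 remove [bvwz,nepys,nqxp] add [zpte,cipt,qps] -> 11 lines: qdvqu rxu ego nev uipx hjprn zqmu zpte cipt qps yxwnj
Hunk 2: at line 1 remove [ego,nev,uipx] add [uqvbn,snv,gka] -> 11 lines: qdvqu rxu uqvbn snv gka hjprn zqmu zpte cipt qps yxwnj
Hunk 3: at line 1 remove [rxu,uqvbn,snv] add [chm,evnp] -> 10 lines: qdvqu chm evnp gka hjprn zqmu zpte cipt qps yxwnj
Hunk 4: at line 5 remove [zpte] add [mavcu,bxhzm] -> 11 lines: qdvqu chm evnp gka hjprn zqmu mavcu bxhzm cipt qps yxwnj
Hunk 5: at line 5 remove [mavcu] add [zrg] -> 11 lines: qdvqu chm evnp gka hjprn zqmu zrg bxhzm cipt qps yxwnj
Final line 6: zqmu

Answer: zqmu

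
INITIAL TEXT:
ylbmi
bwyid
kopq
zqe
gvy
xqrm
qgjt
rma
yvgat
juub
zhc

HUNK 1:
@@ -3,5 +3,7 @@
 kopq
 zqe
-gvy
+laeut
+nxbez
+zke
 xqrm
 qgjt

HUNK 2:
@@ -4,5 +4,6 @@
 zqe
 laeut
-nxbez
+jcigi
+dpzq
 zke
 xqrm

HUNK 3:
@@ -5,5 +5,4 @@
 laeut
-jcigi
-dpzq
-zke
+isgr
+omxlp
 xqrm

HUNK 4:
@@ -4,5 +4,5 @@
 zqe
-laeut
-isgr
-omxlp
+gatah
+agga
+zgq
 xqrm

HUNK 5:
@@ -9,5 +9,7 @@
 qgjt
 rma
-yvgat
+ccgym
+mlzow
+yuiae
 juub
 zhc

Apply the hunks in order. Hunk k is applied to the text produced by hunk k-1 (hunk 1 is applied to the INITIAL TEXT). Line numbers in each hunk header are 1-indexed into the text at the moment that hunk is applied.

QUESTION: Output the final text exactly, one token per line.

Hunk 1: at line 3 remove [gvy] add [laeut,nxbez,zke] -> 13 lines: ylbmi bwyid kopq zqe laeut nxbez zke xqrm qgjt rma yvgat juub zhc
Hunk 2: at line 4 remove [nxbez] add [jcigi,dpzq] -> 14 lines: ylbmi bwyid kopq zqe laeut jcigi dpzq zke xqrm qgjt rma yvgat juub zhc
Hunk 3: at line 5 remove [jcigi,dpzq,zke] add [isgr,omxlp] -> 13 lines: ylbmi bwyid kopq zqe laeut isgr omxlp xqrm qgjt rma yvgat juub zhc
Hunk 4: at line 4 remove [laeut,isgr,omxlp] add [gatah,agga,zgq] -> 13 lines: ylbmi bwyid kopq zqe gatah agga zgq xqrm qgjt rma yvgat juub zhc
Hunk 5: at line 9 remove [yvgat] add [ccgym,mlzow,yuiae] -> 15 lines: ylbmi bwyid kopq zqe gatah agga zgq xqrm qgjt rma ccgym mlzow yuiae juub zhc

Answer: ylbmi
bwyid
kopq
zqe
gatah
agga
zgq
xqrm
qgjt
rma
ccgym
mlzow
yuiae
juub
zhc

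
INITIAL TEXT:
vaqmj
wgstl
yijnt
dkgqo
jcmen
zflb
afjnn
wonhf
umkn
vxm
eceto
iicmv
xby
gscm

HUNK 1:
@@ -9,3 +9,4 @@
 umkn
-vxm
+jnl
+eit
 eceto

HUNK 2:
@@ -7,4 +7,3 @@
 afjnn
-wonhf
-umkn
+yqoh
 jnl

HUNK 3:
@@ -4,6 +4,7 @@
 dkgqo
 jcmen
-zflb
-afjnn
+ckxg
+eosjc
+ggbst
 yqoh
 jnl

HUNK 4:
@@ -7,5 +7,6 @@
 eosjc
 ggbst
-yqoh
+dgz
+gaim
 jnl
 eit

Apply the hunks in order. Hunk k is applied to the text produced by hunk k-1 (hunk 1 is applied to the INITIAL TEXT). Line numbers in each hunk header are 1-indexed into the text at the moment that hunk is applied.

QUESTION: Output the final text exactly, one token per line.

Hunk 1: at line 9 remove [vxm] add [jnl,eit] -> 15 lines: vaqmj wgstl yijnt dkgqo jcmen zflb afjnn wonhf umkn jnl eit eceto iicmv xby gscm
Hunk 2: at line 7 remove [wonhf,umkn] add [yqoh] -> 14 lines: vaqmj wgstl yijnt dkgqo jcmen zflb afjnn yqoh jnl eit eceto iicmv xby gscm
Hunk 3: at line 4 remove [zflb,afjnn] add [ckxg,eosjc,ggbst] -> 15 lines: vaqmj wgstl yijnt dkgqo jcmen ckxg eosjc ggbst yqoh jnl eit eceto iicmv xby gscm
Hunk 4: at line 7 remove [yqoh] add [dgz,gaim] -> 16 lines: vaqmj wgstl yijnt dkgqo jcmen ckxg eosjc ggbst dgz gaim jnl eit eceto iicmv xby gscm

Answer: vaqmj
wgstl
yijnt
dkgqo
jcmen
ckxg
eosjc
ggbst
dgz
gaim
jnl
eit
eceto
iicmv
xby
gscm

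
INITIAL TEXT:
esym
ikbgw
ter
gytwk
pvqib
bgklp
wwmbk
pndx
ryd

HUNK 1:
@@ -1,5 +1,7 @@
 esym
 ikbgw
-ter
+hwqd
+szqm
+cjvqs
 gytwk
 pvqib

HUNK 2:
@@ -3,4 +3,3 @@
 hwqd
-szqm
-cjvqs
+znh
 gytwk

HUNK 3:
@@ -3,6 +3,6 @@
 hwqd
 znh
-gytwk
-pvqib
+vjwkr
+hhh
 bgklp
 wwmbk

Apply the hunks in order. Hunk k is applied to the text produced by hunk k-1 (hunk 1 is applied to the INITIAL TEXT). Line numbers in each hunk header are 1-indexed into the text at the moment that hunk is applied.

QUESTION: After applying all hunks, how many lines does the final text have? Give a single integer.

Answer: 10

Derivation:
Hunk 1: at line 1 remove [ter] add [hwqd,szqm,cjvqs] -> 11 lines: esym ikbgw hwqd szqm cjvqs gytwk pvqib bgklp wwmbk pndx ryd
Hunk 2: at line 3 remove [szqm,cjvqs] add [znh] -> 10 lines: esym ikbgw hwqd znh gytwk pvqib bgklp wwmbk pndx ryd
Hunk 3: at line 3 remove [gytwk,pvqib] add [vjwkr,hhh] -> 10 lines: esym ikbgw hwqd znh vjwkr hhh bgklp wwmbk pndx ryd
Final line count: 10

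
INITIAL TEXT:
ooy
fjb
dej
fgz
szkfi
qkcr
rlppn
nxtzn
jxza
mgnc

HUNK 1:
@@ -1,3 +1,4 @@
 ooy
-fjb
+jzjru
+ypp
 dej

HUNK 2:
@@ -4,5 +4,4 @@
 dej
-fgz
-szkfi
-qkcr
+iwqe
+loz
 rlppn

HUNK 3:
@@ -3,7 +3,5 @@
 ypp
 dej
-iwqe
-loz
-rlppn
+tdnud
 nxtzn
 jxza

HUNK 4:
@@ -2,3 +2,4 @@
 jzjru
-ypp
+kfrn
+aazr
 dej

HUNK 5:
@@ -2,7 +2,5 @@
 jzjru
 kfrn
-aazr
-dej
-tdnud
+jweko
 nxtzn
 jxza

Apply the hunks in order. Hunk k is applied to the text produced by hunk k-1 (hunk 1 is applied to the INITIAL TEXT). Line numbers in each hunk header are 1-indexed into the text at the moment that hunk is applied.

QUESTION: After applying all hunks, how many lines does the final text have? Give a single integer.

Hunk 1: at line 1 remove [fjb] add [jzjru,ypp] -> 11 lines: ooy jzjru ypp dej fgz szkfi qkcr rlppn nxtzn jxza mgnc
Hunk 2: at line 4 remove [fgz,szkfi,qkcr] add [iwqe,loz] -> 10 lines: ooy jzjru ypp dej iwqe loz rlppn nxtzn jxza mgnc
Hunk 3: at line 3 remove [iwqe,loz,rlppn] add [tdnud] -> 8 lines: ooy jzjru ypp dej tdnud nxtzn jxza mgnc
Hunk 4: at line 2 remove [ypp] add [kfrn,aazr] -> 9 lines: ooy jzjru kfrn aazr dej tdnud nxtzn jxza mgnc
Hunk 5: at line 2 remove [aazr,dej,tdnud] add [jweko] -> 7 lines: ooy jzjru kfrn jweko nxtzn jxza mgnc
Final line count: 7

Answer: 7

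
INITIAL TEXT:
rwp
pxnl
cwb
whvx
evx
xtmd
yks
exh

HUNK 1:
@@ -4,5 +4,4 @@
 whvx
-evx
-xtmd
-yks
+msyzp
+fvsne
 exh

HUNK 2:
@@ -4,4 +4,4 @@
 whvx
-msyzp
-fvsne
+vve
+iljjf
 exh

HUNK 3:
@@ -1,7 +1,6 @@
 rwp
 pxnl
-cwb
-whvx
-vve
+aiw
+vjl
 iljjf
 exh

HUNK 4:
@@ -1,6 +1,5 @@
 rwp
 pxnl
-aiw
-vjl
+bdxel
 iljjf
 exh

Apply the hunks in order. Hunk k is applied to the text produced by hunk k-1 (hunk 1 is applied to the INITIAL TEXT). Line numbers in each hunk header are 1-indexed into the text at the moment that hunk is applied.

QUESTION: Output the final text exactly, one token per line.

Answer: rwp
pxnl
bdxel
iljjf
exh

Derivation:
Hunk 1: at line 4 remove [evx,xtmd,yks] add [msyzp,fvsne] -> 7 lines: rwp pxnl cwb whvx msyzp fvsne exh
Hunk 2: at line 4 remove [msyzp,fvsne] add [vve,iljjf] -> 7 lines: rwp pxnl cwb whvx vve iljjf exh
Hunk 3: at line 1 remove [cwb,whvx,vve] add [aiw,vjl] -> 6 lines: rwp pxnl aiw vjl iljjf exh
Hunk 4: at line 1 remove [aiw,vjl] add [bdxel] -> 5 lines: rwp pxnl bdxel iljjf exh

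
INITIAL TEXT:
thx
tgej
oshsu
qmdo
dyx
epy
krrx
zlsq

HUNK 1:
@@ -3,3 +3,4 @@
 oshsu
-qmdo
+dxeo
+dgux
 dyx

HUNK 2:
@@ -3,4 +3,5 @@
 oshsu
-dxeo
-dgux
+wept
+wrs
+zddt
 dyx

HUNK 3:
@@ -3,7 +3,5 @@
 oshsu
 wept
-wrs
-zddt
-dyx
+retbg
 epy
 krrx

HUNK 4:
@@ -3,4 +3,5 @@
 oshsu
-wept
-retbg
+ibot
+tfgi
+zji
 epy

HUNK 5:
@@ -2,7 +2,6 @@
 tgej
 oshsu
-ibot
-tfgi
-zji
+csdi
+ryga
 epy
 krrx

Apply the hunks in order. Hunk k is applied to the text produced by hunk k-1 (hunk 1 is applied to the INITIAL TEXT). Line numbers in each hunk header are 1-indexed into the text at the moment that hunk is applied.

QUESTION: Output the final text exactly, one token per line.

Answer: thx
tgej
oshsu
csdi
ryga
epy
krrx
zlsq

Derivation:
Hunk 1: at line 3 remove [qmdo] add [dxeo,dgux] -> 9 lines: thx tgej oshsu dxeo dgux dyx epy krrx zlsq
Hunk 2: at line 3 remove [dxeo,dgux] add [wept,wrs,zddt] -> 10 lines: thx tgej oshsu wept wrs zddt dyx epy krrx zlsq
Hunk 3: at line 3 remove [wrs,zddt,dyx] add [retbg] -> 8 lines: thx tgej oshsu wept retbg epy krrx zlsq
Hunk 4: at line 3 remove [wept,retbg] add [ibot,tfgi,zji] -> 9 lines: thx tgej oshsu ibot tfgi zji epy krrx zlsq
Hunk 5: at line 2 remove [ibot,tfgi,zji] add [csdi,ryga] -> 8 lines: thx tgej oshsu csdi ryga epy krrx zlsq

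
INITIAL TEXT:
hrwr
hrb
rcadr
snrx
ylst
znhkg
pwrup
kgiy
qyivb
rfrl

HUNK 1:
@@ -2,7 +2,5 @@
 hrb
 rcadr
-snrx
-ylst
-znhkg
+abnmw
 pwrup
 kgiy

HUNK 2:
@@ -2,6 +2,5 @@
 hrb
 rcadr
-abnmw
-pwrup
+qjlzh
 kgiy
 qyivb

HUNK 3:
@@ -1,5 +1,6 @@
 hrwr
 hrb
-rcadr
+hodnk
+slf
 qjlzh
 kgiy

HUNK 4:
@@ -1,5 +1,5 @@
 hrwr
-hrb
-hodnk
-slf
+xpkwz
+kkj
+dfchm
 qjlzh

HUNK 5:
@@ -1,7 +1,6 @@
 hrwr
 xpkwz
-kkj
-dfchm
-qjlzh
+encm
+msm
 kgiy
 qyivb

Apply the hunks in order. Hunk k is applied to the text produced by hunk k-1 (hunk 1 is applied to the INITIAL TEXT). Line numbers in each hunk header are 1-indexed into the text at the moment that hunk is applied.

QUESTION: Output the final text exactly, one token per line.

Answer: hrwr
xpkwz
encm
msm
kgiy
qyivb
rfrl

Derivation:
Hunk 1: at line 2 remove [snrx,ylst,znhkg] add [abnmw] -> 8 lines: hrwr hrb rcadr abnmw pwrup kgiy qyivb rfrl
Hunk 2: at line 2 remove [abnmw,pwrup] add [qjlzh] -> 7 lines: hrwr hrb rcadr qjlzh kgiy qyivb rfrl
Hunk 3: at line 1 remove [rcadr] add [hodnk,slf] -> 8 lines: hrwr hrb hodnk slf qjlzh kgiy qyivb rfrl
Hunk 4: at line 1 remove [hrb,hodnk,slf] add [xpkwz,kkj,dfchm] -> 8 lines: hrwr xpkwz kkj dfchm qjlzh kgiy qyivb rfrl
Hunk 5: at line 1 remove [kkj,dfchm,qjlzh] add [encm,msm] -> 7 lines: hrwr xpkwz encm msm kgiy qyivb rfrl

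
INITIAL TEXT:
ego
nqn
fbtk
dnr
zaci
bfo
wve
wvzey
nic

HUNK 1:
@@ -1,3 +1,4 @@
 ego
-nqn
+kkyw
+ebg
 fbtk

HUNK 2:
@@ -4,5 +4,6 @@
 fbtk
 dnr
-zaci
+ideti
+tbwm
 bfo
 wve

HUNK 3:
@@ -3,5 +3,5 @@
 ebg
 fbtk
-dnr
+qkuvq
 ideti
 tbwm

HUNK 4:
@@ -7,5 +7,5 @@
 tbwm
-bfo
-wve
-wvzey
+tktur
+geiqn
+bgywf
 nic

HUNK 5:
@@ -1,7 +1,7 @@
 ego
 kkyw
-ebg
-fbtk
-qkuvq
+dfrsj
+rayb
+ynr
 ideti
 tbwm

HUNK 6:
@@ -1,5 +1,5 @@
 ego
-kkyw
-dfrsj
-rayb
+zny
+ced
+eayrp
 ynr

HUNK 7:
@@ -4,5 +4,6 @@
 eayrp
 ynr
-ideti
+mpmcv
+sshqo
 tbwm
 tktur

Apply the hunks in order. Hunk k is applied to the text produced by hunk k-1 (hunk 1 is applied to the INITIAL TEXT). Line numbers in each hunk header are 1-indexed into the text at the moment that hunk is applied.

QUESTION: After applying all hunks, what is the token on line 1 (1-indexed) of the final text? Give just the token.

Hunk 1: at line 1 remove [nqn] add [kkyw,ebg] -> 10 lines: ego kkyw ebg fbtk dnr zaci bfo wve wvzey nic
Hunk 2: at line 4 remove [zaci] add [ideti,tbwm] -> 11 lines: ego kkyw ebg fbtk dnr ideti tbwm bfo wve wvzey nic
Hunk 3: at line 3 remove [dnr] add [qkuvq] -> 11 lines: ego kkyw ebg fbtk qkuvq ideti tbwm bfo wve wvzey nic
Hunk 4: at line 7 remove [bfo,wve,wvzey] add [tktur,geiqn,bgywf] -> 11 lines: ego kkyw ebg fbtk qkuvq ideti tbwm tktur geiqn bgywf nic
Hunk 5: at line 1 remove [ebg,fbtk,qkuvq] add [dfrsj,rayb,ynr] -> 11 lines: ego kkyw dfrsj rayb ynr ideti tbwm tktur geiqn bgywf nic
Hunk 6: at line 1 remove [kkyw,dfrsj,rayb] add [zny,ced,eayrp] -> 11 lines: ego zny ced eayrp ynr ideti tbwm tktur geiqn bgywf nic
Hunk 7: at line 4 remove [ideti] add [mpmcv,sshqo] -> 12 lines: ego zny ced eayrp ynr mpmcv sshqo tbwm tktur geiqn bgywf nic
Final line 1: ego

Answer: ego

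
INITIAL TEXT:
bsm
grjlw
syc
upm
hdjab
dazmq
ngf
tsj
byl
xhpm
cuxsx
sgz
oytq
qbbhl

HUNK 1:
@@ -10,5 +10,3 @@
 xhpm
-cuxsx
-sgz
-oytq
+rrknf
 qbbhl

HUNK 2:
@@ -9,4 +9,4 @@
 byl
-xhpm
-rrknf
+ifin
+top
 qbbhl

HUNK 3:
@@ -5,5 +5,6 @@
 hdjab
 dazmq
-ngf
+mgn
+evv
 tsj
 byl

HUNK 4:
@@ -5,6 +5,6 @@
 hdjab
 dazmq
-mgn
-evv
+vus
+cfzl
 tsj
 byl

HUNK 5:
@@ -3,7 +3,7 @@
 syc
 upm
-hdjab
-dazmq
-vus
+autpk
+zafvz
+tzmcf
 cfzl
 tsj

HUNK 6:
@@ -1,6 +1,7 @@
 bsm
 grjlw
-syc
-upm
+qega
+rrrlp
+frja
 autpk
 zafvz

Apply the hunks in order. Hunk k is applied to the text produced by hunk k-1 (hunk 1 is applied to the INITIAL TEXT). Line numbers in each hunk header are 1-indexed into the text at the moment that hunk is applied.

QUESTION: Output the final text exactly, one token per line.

Answer: bsm
grjlw
qega
rrrlp
frja
autpk
zafvz
tzmcf
cfzl
tsj
byl
ifin
top
qbbhl

Derivation:
Hunk 1: at line 10 remove [cuxsx,sgz,oytq] add [rrknf] -> 12 lines: bsm grjlw syc upm hdjab dazmq ngf tsj byl xhpm rrknf qbbhl
Hunk 2: at line 9 remove [xhpm,rrknf] add [ifin,top] -> 12 lines: bsm grjlw syc upm hdjab dazmq ngf tsj byl ifin top qbbhl
Hunk 3: at line 5 remove [ngf] add [mgn,evv] -> 13 lines: bsm grjlw syc upm hdjab dazmq mgn evv tsj byl ifin top qbbhl
Hunk 4: at line 5 remove [mgn,evv] add [vus,cfzl] -> 13 lines: bsm grjlw syc upm hdjab dazmq vus cfzl tsj byl ifin top qbbhl
Hunk 5: at line 3 remove [hdjab,dazmq,vus] add [autpk,zafvz,tzmcf] -> 13 lines: bsm grjlw syc upm autpk zafvz tzmcf cfzl tsj byl ifin top qbbhl
Hunk 6: at line 1 remove [syc,upm] add [qega,rrrlp,frja] -> 14 lines: bsm grjlw qega rrrlp frja autpk zafvz tzmcf cfzl tsj byl ifin top qbbhl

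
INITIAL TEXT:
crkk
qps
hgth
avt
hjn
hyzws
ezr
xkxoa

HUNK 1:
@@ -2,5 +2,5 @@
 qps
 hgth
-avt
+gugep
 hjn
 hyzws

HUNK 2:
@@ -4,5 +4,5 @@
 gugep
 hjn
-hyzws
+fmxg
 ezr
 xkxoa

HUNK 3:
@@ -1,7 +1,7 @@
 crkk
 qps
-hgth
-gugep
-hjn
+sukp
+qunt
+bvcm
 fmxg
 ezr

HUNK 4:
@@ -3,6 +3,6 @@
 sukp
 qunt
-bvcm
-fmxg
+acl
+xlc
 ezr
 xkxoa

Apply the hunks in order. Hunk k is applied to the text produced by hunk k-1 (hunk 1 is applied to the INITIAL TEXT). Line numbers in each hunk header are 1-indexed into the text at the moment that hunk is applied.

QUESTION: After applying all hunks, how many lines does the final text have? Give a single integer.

Answer: 8

Derivation:
Hunk 1: at line 2 remove [avt] add [gugep] -> 8 lines: crkk qps hgth gugep hjn hyzws ezr xkxoa
Hunk 2: at line 4 remove [hyzws] add [fmxg] -> 8 lines: crkk qps hgth gugep hjn fmxg ezr xkxoa
Hunk 3: at line 1 remove [hgth,gugep,hjn] add [sukp,qunt,bvcm] -> 8 lines: crkk qps sukp qunt bvcm fmxg ezr xkxoa
Hunk 4: at line 3 remove [bvcm,fmxg] add [acl,xlc] -> 8 lines: crkk qps sukp qunt acl xlc ezr xkxoa
Final line count: 8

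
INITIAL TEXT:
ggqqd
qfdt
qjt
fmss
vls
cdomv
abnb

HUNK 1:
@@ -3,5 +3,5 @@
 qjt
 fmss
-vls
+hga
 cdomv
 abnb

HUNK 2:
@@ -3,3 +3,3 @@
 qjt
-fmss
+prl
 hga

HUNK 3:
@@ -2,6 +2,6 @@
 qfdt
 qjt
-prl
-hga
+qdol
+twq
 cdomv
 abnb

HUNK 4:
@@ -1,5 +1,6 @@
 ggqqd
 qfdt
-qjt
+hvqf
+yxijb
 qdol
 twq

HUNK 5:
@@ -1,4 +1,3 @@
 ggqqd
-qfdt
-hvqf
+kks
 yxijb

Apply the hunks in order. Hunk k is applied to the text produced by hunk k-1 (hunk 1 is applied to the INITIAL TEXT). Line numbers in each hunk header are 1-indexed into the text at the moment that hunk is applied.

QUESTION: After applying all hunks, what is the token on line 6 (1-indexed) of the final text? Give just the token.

Answer: cdomv

Derivation:
Hunk 1: at line 3 remove [vls] add [hga] -> 7 lines: ggqqd qfdt qjt fmss hga cdomv abnb
Hunk 2: at line 3 remove [fmss] add [prl] -> 7 lines: ggqqd qfdt qjt prl hga cdomv abnb
Hunk 3: at line 2 remove [prl,hga] add [qdol,twq] -> 7 lines: ggqqd qfdt qjt qdol twq cdomv abnb
Hunk 4: at line 1 remove [qjt] add [hvqf,yxijb] -> 8 lines: ggqqd qfdt hvqf yxijb qdol twq cdomv abnb
Hunk 5: at line 1 remove [qfdt,hvqf] add [kks] -> 7 lines: ggqqd kks yxijb qdol twq cdomv abnb
Final line 6: cdomv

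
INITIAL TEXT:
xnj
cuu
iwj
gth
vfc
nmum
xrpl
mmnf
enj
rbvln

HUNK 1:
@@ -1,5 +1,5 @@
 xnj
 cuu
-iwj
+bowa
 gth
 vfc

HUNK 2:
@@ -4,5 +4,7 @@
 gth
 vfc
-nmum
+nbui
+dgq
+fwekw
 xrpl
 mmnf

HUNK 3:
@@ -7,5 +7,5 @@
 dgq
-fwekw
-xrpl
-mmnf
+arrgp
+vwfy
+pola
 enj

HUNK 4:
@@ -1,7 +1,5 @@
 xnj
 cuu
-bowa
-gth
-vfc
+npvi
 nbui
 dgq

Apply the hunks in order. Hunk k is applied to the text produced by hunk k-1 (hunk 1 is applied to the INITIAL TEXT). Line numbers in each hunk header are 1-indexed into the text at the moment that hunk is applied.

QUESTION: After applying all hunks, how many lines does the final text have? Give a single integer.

Hunk 1: at line 1 remove [iwj] add [bowa] -> 10 lines: xnj cuu bowa gth vfc nmum xrpl mmnf enj rbvln
Hunk 2: at line 4 remove [nmum] add [nbui,dgq,fwekw] -> 12 lines: xnj cuu bowa gth vfc nbui dgq fwekw xrpl mmnf enj rbvln
Hunk 3: at line 7 remove [fwekw,xrpl,mmnf] add [arrgp,vwfy,pola] -> 12 lines: xnj cuu bowa gth vfc nbui dgq arrgp vwfy pola enj rbvln
Hunk 4: at line 1 remove [bowa,gth,vfc] add [npvi] -> 10 lines: xnj cuu npvi nbui dgq arrgp vwfy pola enj rbvln
Final line count: 10

Answer: 10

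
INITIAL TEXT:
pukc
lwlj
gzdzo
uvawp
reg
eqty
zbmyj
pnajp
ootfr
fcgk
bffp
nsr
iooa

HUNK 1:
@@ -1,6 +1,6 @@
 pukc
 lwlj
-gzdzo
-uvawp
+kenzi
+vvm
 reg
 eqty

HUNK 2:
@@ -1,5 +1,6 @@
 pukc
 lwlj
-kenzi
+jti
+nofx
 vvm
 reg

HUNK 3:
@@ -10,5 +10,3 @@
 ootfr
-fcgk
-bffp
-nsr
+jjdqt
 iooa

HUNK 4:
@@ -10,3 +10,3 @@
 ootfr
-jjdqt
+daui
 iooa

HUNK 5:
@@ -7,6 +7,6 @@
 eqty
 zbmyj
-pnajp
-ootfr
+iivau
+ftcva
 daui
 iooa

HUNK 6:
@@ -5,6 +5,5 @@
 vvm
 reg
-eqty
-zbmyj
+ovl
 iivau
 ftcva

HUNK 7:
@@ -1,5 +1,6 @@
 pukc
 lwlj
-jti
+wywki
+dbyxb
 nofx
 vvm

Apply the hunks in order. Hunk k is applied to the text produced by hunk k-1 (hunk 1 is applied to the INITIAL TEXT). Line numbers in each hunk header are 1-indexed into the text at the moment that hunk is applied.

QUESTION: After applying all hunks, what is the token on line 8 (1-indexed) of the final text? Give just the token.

Answer: ovl

Derivation:
Hunk 1: at line 1 remove [gzdzo,uvawp] add [kenzi,vvm] -> 13 lines: pukc lwlj kenzi vvm reg eqty zbmyj pnajp ootfr fcgk bffp nsr iooa
Hunk 2: at line 1 remove [kenzi] add [jti,nofx] -> 14 lines: pukc lwlj jti nofx vvm reg eqty zbmyj pnajp ootfr fcgk bffp nsr iooa
Hunk 3: at line 10 remove [fcgk,bffp,nsr] add [jjdqt] -> 12 lines: pukc lwlj jti nofx vvm reg eqty zbmyj pnajp ootfr jjdqt iooa
Hunk 4: at line 10 remove [jjdqt] add [daui] -> 12 lines: pukc lwlj jti nofx vvm reg eqty zbmyj pnajp ootfr daui iooa
Hunk 5: at line 7 remove [pnajp,ootfr] add [iivau,ftcva] -> 12 lines: pukc lwlj jti nofx vvm reg eqty zbmyj iivau ftcva daui iooa
Hunk 6: at line 5 remove [eqty,zbmyj] add [ovl] -> 11 lines: pukc lwlj jti nofx vvm reg ovl iivau ftcva daui iooa
Hunk 7: at line 1 remove [jti] add [wywki,dbyxb] -> 12 lines: pukc lwlj wywki dbyxb nofx vvm reg ovl iivau ftcva daui iooa
Final line 8: ovl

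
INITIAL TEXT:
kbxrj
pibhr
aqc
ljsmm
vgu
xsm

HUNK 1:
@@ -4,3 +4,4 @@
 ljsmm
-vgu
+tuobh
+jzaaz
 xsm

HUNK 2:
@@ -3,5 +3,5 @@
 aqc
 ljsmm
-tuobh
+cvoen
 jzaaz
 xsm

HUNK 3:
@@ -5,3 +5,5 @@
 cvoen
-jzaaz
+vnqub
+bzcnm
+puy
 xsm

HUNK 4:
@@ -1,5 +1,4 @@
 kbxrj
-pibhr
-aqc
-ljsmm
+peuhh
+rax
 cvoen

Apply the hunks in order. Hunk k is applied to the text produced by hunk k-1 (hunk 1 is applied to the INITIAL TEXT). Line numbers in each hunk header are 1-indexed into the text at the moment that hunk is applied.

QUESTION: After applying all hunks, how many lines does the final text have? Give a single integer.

Hunk 1: at line 4 remove [vgu] add [tuobh,jzaaz] -> 7 lines: kbxrj pibhr aqc ljsmm tuobh jzaaz xsm
Hunk 2: at line 3 remove [tuobh] add [cvoen] -> 7 lines: kbxrj pibhr aqc ljsmm cvoen jzaaz xsm
Hunk 3: at line 5 remove [jzaaz] add [vnqub,bzcnm,puy] -> 9 lines: kbxrj pibhr aqc ljsmm cvoen vnqub bzcnm puy xsm
Hunk 4: at line 1 remove [pibhr,aqc,ljsmm] add [peuhh,rax] -> 8 lines: kbxrj peuhh rax cvoen vnqub bzcnm puy xsm
Final line count: 8

Answer: 8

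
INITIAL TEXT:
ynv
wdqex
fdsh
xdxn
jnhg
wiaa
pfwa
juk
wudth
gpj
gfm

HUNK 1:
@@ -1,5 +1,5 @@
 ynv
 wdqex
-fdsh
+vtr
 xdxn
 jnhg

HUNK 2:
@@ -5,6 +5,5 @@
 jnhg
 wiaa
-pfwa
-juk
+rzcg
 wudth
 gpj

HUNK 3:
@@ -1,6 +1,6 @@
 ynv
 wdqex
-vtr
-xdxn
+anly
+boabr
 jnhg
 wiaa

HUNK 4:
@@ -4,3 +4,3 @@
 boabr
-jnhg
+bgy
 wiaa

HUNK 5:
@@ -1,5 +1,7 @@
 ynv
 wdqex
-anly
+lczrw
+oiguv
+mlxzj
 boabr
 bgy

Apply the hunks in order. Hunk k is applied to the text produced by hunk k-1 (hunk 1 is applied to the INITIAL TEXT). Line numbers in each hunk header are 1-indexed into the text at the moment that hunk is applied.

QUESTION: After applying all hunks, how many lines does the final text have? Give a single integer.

Answer: 12

Derivation:
Hunk 1: at line 1 remove [fdsh] add [vtr] -> 11 lines: ynv wdqex vtr xdxn jnhg wiaa pfwa juk wudth gpj gfm
Hunk 2: at line 5 remove [pfwa,juk] add [rzcg] -> 10 lines: ynv wdqex vtr xdxn jnhg wiaa rzcg wudth gpj gfm
Hunk 3: at line 1 remove [vtr,xdxn] add [anly,boabr] -> 10 lines: ynv wdqex anly boabr jnhg wiaa rzcg wudth gpj gfm
Hunk 4: at line 4 remove [jnhg] add [bgy] -> 10 lines: ynv wdqex anly boabr bgy wiaa rzcg wudth gpj gfm
Hunk 5: at line 1 remove [anly] add [lczrw,oiguv,mlxzj] -> 12 lines: ynv wdqex lczrw oiguv mlxzj boabr bgy wiaa rzcg wudth gpj gfm
Final line count: 12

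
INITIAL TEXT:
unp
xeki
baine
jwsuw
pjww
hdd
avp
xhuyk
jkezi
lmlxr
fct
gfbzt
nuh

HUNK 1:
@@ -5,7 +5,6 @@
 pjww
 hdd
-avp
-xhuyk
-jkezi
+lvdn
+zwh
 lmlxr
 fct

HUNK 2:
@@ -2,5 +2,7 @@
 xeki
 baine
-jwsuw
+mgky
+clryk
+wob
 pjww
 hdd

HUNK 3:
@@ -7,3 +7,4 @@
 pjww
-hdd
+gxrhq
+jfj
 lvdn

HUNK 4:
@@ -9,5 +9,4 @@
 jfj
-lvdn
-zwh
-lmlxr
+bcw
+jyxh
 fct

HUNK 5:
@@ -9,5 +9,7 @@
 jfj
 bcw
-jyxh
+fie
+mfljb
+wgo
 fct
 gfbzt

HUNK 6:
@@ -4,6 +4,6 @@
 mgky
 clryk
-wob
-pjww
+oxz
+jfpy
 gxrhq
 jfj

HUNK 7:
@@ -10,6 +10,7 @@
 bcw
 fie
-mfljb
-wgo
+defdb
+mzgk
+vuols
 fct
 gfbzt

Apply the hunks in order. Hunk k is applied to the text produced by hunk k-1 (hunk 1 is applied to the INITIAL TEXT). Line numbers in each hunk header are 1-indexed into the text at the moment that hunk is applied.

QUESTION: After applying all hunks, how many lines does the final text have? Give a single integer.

Answer: 17

Derivation:
Hunk 1: at line 5 remove [avp,xhuyk,jkezi] add [lvdn,zwh] -> 12 lines: unp xeki baine jwsuw pjww hdd lvdn zwh lmlxr fct gfbzt nuh
Hunk 2: at line 2 remove [jwsuw] add [mgky,clryk,wob] -> 14 lines: unp xeki baine mgky clryk wob pjww hdd lvdn zwh lmlxr fct gfbzt nuh
Hunk 3: at line 7 remove [hdd] add [gxrhq,jfj] -> 15 lines: unp xeki baine mgky clryk wob pjww gxrhq jfj lvdn zwh lmlxr fct gfbzt nuh
Hunk 4: at line 9 remove [lvdn,zwh,lmlxr] add [bcw,jyxh] -> 14 lines: unp xeki baine mgky clryk wob pjww gxrhq jfj bcw jyxh fct gfbzt nuh
Hunk 5: at line 9 remove [jyxh] add [fie,mfljb,wgo] -> 16 lines: unp xeki baine mgky clryk wob pjww gxrhq jfj bcw fie mfljb wgo fct gfbzt nuh
Hunk 6: at line 4 remove [wob,pjww] add [oxz,jfpy] -> 16 lines: unp xeki baine mgky clryk oxz jfpy gxrhq jfj bcw fie mfljb wgo fct gfbzt nuh
Hunk 7: at line 10 remove [mfljb,wgo] add [defdb,mzgk,vuols] -> 17 lines: unp xeki baine mgky clryk oxz jfpy gxrhq jfj bcw fie defdb mzgk vuols fct gfbzt nuh
Final line count: 17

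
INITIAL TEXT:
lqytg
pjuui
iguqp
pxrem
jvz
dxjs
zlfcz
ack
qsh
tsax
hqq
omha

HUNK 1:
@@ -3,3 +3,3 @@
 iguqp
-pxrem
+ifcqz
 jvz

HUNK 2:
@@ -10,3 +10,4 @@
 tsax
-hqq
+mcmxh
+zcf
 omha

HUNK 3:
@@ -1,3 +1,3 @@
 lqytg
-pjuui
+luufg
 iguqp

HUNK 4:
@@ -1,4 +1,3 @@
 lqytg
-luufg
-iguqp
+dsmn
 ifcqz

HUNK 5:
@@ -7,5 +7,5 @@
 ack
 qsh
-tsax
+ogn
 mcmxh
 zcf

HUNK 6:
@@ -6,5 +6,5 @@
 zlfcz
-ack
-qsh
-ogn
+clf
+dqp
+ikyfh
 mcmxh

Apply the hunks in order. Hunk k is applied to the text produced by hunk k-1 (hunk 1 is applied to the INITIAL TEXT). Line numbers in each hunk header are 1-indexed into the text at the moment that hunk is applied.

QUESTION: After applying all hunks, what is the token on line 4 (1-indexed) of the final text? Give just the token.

Answer: jvz

Derivation:
Hunk 1: at line 3 remove [pxrem] add [ifcqz] -> 12 lines: lqytg pjuui iguqp ifcqz jvz dxjs zlfcz ack qsh tsax hqq omha
Hunk 2: at line 10 remove [hqq] add [mcmxh,zcf] -> 13 lines: lqytg pjuui iguqp ifcqz jvz dxjs zlfcz ack qsh tsax mcmxh zcf omha
Hunk 3: at line 1 remove [pjuui] add [luufg] -> 13 lines: lqytg luufg iguqp ifcqz jvz dxjs zlfcz ack qsh tsax mcmxh zcf omha
Hunk 4: at line 1 remove [luufg,iguqp] add [dsmn] -> 12 lines: lqytg dsmn ifcqz jvz dxjs zlfcz ack qsh tsax mcmxh zcf omha
Hunk 5: at line 7 remove [tsax] add [ogn] -> 12 lines: lqytg dsmn ifcqz jvz dxjs zlfcz ack qsh ogn mcmxh zcf omha
Hunk 6: at line 6 remove [ack,qsh,ogn] add [clf,dqp,ikyfh] -> 12 lines: lqytg dsmn ifcqz jvz dxjs zlfcz clf dqp ikyfh mcmxh zcf omha
Final line 4: jvz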